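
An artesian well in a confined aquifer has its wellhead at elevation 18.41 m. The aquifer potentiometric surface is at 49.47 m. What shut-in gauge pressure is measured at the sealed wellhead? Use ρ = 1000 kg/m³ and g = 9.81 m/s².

P ≈ 305 kPa

Head above the cap: Δh = 49.47 − 18.41 = 31.06 m.
P = ρgΔh = 1000 × 9.81 × 31.06 = 304699 Pa ≈ 305 kPa.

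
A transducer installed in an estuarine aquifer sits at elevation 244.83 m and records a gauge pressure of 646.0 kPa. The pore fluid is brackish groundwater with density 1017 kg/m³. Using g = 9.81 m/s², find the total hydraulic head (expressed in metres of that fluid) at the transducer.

h ≈ 309.58 m

ψ = P/(ρg) = 646.0×1000 / (1017 × 9.81) = 64.75 m.
h = z + ψ = 244.83 + 64.75 = 309.58 m.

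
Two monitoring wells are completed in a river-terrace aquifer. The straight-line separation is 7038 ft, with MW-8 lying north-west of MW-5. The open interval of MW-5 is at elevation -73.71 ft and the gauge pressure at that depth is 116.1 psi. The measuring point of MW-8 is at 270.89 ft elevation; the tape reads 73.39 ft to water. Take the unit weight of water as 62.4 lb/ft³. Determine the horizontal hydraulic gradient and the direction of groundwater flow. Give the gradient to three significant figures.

i ≈ 0.000467; groundwater flows toward the south-east

Pressure head at MW-5: ψ = 144·P/γ = 144 × 116.1 / 62.4 = 267.92 ft.
Total head at MW-5: h = z + ψ = -73.71 + 267.92 = 194.21 ft.
Total head at MW-8: h = 270.89 − 73.39 = 197.50 ft.
Head difference: h(MW-5) − h(MW-8) = 194.21 − 197.50 = -3.29 ft.
Hydraulic gradient: i = |Δh| / L = 3.29 / 7038 = 0.000467.
Flow is from higher to lower head: from MW-8 toward MW-5, i.e. toward the south-east.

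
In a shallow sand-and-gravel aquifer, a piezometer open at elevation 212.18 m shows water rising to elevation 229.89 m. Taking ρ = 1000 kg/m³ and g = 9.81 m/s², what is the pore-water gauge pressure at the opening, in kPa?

Pressure head ψ = h − z = 229.89 − 212.18 = 17.71 m.
P = ρgψ = 1000 × 9.81 × 17.71 = 173735 Pa ≈ 174 kPa.

P ≈ 174 kPa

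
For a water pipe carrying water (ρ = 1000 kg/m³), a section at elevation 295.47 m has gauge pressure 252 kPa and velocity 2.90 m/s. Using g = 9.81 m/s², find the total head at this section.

h ≈ 321.59 m

Pressure head ψ = P/(ρg) = 252×1000 / (1000 × 9.81) = 25.69 m.
Velocity head = v²/(2g) = 2.90² / (2 × 9.81) = 0.429 m.
h = z + ψ + v²/(2g) = 295.47 + 25.69 + 0.429 = 321.59 m.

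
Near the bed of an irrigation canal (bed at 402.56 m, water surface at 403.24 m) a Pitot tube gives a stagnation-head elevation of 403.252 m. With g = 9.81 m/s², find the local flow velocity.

v ≈ 0.485 m/s

Near the bed, under hydrostatic conditions, the piezometric head (z + ψ) equals the free-surface elevation, 403.24 m.
Velocity head = total − piezometric = 403.252 − 403.24 = 0.012 m.
v = √(2g·h_v) = √(2 × 9.81 × 0.012) = 0.485 m/s.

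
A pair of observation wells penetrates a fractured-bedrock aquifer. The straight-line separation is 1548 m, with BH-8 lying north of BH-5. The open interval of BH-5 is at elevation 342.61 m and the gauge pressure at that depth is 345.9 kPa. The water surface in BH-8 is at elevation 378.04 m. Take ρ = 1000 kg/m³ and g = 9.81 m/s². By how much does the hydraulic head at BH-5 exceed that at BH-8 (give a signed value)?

Δh ≈ -0.17 m

Pressure head at BH-5: ψ = P/(ρg) = 345.9×1000 / (1000 × 9.81) = 35.26 m.
Total head at BH-5: h = z + ψ = 342.61 + 35.26 = 377.87 m.
Total head at BH-8: h = 378.04 m (water level in the piezometer is the total head).
Head difference: h(BH-5) − h(BH-8) = 377.87 − 378.04 = -0.17 m.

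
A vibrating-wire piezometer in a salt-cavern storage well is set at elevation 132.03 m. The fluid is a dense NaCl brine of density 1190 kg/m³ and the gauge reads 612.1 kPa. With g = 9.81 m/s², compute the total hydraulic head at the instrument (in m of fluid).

h ≈ 184.46 m

ψ = P/(ρg) = 612.1×1000 / (1190 × 9.81) = 52.43 m.
h = z + ψ = 132.03 + 52.43 = 184.46 m.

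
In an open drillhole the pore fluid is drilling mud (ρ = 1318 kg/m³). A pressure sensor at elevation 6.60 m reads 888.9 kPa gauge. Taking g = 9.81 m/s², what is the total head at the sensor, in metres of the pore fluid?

ψ = P/(ρg) = 888.9×1000 / (1318 × 9.81) = 68.75 m.
h = z + ψ = 6.60 + 68.75 = 75.35 m.

h ≈ 75.35 m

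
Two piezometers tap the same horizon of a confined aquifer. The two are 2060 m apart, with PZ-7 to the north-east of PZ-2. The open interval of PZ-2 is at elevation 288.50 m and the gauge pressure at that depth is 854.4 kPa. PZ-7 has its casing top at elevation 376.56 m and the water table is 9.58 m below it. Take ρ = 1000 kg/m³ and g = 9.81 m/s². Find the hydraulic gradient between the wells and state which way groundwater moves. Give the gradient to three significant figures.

i ≈ 0.00418; groundwater flows toward the north-east

Pressure head at PZ-2: ψ = P/(ρg) = 854.4×1000 / (1000 × 9.81) = 87.09 m.
Total head at PZ-2: h = z + ψ = 288.50 + 87.09 = 375.59 m.
Total head at PZ-7: h = 376.56 − 9.58 = 366.98 m.
Head difference: h(PZ-2) − h(PZ-7) = 375.59 − 366.98 = 8.61 m.
Hydraulic gradient: i = |Δh| / L = 8.61 / 2060 = 0.00418.
Flow is from higher to lower head: from PZ-2 toward PZ-7, i.e. toward the north-east.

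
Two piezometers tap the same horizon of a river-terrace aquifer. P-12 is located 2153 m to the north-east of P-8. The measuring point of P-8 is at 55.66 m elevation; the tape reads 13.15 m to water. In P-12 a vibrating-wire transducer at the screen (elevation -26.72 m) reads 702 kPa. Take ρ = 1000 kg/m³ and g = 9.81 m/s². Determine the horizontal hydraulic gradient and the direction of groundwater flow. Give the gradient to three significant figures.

Total head at P-8: h = 55.66 − 13.15 = 42.51 m.
Pressure head at P-12: ψ = P/(ρg) = 702×1000 / (1000 × 9.81) = 71.56 m.
Total head at P-12: h = z + ψ = -26.72 + 71.56 = 44.84 m.
Head difference: h(P-8) − h(P-12) = 42.51 − 44.84 = -2.33 m.
Hydraulic gradient: i = |Δh| / L = 2.33 / 2153 = 0.00108.
Flow is from higher to lower head: from P-12 toward P-8, i.e. toward the south-west.

i ≈ 0.00108; groundwater flows toward the south-west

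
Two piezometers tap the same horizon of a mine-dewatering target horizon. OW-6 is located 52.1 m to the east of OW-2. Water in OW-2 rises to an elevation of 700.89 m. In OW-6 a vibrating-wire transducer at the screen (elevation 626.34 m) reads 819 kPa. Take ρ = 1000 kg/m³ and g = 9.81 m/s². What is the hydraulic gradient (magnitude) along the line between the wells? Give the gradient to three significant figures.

Total head at OW-2: h = 700.89 m (water level in the piezometer is the total head).
Pressure head at OW-6: ψ = P/(ρg) = 819×1000 / (1000 × 9.81) = 83.49 m.
Total head at OW-6: h = z + ψ = 626.34 + 83.49 = 709.83 m.
Head difference: h(OW-2) − h(OW-6) = 700.89 − 709.83 = -8.94 m.
Hydraulic gradient: i = |Δh| / L = 8.94 / 52.1 = 0.172.

i ≈ 0.172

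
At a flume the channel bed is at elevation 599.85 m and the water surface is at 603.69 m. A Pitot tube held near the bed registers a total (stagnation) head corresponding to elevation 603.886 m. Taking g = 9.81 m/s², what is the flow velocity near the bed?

v ≈ 1.96 m/s

Near the bed, under hydrostatic conditions, the piezometric head (z + ψ) equals the free-surface elevation, 603.69 m.
Velocity head = total − piezometric = 603.886 − 603.69 = 0.196 m.
v = √(2g·h_v) = √(2 × 9.81 × 0.196) = 1.96 m/s.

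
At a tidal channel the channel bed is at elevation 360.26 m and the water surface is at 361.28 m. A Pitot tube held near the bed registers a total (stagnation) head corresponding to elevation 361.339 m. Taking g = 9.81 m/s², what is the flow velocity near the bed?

Near the bed, under hydrostatic conditions, the piezometric head (z + ψ) equals the free-surface elevation, 361.28 m.
Velocity head = total − piezometric = 361.339 − 361.28 = 0.059 m.
v = √(2g·h_v) = √(2 × 9.81 × 0.059) = 1.08 m/s.

v ≈ 1.08 m/s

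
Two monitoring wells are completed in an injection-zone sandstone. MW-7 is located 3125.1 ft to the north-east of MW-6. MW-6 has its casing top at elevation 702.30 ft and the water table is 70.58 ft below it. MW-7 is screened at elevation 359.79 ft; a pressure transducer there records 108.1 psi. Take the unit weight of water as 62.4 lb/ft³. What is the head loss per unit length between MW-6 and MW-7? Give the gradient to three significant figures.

i ≈ 0.00719 ft/ft

Total head at MW-6: h = 702.30 − 70.58 = 631.72 ft.
Pressure head at MW-7: ψ = 144·P/γ = 144 × 108.1 / 62.4 = 249.46 ft.
Total head at MW-7: h = z + ψ = 359.79 + 249.46 = 609.25 ft.
Head difference: h(MW-6) − h(MW-7) = 631.72 − 609.25 = 22.47 ft.
Hydraulic gradient: i = |Δh| / L = 22.47 / 3125.1 = 0.00719.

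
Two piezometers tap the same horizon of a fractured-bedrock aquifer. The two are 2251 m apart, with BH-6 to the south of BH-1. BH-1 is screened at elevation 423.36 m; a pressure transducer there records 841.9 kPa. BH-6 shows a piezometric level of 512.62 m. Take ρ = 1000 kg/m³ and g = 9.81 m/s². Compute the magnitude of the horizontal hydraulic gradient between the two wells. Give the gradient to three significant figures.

Pressure head at BH-1: ψ = P/(ρg) = 841.9×1000 / (1000 × 9.81) = 85.82 m.
Total head at BH-1: h = z + ψ = 423.36 + 85.82 = 509.18 m.
Total head at BH-6: h = 512.62 m (water level in the piezometer is the total head).
Head difference: h(BH-1) − h(BH-6) = 509.18 − 512.62 = -3.44 m.
Hydraulic gradient: i = |Δh| / L = 3.44 / 2251 = 0.00153.

i ≈ 0.00153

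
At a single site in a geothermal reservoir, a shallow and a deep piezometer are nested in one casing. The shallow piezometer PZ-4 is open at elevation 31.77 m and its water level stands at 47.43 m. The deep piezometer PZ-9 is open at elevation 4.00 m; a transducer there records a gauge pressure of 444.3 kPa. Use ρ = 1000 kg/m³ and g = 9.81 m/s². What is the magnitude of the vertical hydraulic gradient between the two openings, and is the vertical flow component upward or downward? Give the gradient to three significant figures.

Total head at PZ-4: h = 47.43 m (water level in the standpipe).
Pressure head at PZ-9: ψ = P/(ρg) = 444.3×1000 / (1000 × 9.81) = 45.29 m.
Total head at PZ-9: h = z + ψ = 4.00 + 45.29 = 49.29 m.
Δh = h(PZ-4) − h(PZ-9) = 47.43 − 49.29 = -1.86 m.
Vertical separation Δz = 31.77 − 4.00 = 27.77 m.
|i_v| = |Δh| / Δz = 1.86 / 27.77 = 0.0670.
Head is higher in the deep piezometer, so vertical flow is upward (discharge condition).

|i_v| ≈ 0.0670; vertical flow is upward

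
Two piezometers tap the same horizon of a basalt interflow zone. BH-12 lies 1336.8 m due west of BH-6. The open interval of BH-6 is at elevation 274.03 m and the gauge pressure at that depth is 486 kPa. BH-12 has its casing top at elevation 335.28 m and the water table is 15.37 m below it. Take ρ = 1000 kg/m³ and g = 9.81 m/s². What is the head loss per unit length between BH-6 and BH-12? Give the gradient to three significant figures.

i ≈ 0.00274 m/m

Pressure head at BH-6: ψ = P/(ρg) = 486×1000 / (1000 × 9.81) = 49.54 m.
Total head at BH-6: h = z + ψ = 274.03 + 49.54 = 323.57 m.
Total head at BH-12: h = 335.28 − 15.37 = 319.91 m.
Head difference: h(BH-6) − h(BH-12) = 323.57 − 319.91 = 3.66 m.
Hydraulic gradient: i = |Δh| / L = 3.66 / 1336.8 = 0.00274.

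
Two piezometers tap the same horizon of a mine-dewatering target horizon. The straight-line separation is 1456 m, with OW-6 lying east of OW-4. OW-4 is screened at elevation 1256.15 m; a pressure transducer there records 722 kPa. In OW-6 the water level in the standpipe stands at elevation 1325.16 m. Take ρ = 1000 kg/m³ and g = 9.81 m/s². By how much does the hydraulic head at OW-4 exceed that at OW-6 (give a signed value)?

Pressure head at OW-4: ψ = P/(ρg) = 722×1000 / (1000 × 9.81) = 73.60 m.
Total head at OW-4: h = z + ψ = 1256.15 + 73.60 = 1329.75 m.
Total head at OW-6: h = 1325.16 m (water level in the piezometer is the total head).
Head difference: h(OW-4) − h(OW-6) = 1329.75 − 1325.16 = 4.59 m.

Δh ≈ 4.59 m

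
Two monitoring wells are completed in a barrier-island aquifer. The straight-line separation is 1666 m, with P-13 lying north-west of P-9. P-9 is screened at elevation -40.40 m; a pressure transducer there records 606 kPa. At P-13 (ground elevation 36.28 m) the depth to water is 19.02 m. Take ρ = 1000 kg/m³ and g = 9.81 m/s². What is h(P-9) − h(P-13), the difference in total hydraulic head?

Δh ≈ 4.11 m

Pressure head at P-9: ψ = P/(ρg) = 606×1000 / (1000 × 9.81) = 61.77 m.
Total head at P-9: h = z + ψ = -40.40 + 61.77 = 21.37 m.
Total head at P-13: h = 36.28 − 19.02 = 17.26 m.
Head difference: h(P-9) − h(P-13) = 21.37 − 17.26 = 4.11 m.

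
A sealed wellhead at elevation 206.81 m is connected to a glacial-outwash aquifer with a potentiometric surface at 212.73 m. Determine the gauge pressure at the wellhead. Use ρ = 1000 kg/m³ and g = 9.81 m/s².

Head above the cap: Δh = 212.73 − 206.81 = 5.92 m.
P = ρgΔh = 1000 × 9.81 × 5.92 = 58075 Pa ≈ 58.1 kPa.

P ≈ 58.1 kPa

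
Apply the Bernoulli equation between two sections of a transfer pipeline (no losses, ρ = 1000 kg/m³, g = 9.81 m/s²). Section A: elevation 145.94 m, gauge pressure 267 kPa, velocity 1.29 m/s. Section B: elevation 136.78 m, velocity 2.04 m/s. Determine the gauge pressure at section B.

Pressure head at A: ψ₁ = P₁/(ρg) = 267×1000 / (1000 × 9.81) = 27.22 m.
Velocity heads: v₁²/2g = 1.29²/19.62 = 0.085 m; v₂²/2g = 2.04²/19.62 = 0.212 m.
Total head H = z₁ + ψ₁ + v₁²/2g = 145.94 + 27.22 + 0.085 = 173.25 m.
ψ₂ = H − z₂ − v₂²/2g = 173.25 − 136.78 − 0.212 = 36.26 m.
P₂ = ρgψ₂ = 1000 × 9.81 × 36.26 ≈ 356 kPa.

P₂ ≈ 356 kPa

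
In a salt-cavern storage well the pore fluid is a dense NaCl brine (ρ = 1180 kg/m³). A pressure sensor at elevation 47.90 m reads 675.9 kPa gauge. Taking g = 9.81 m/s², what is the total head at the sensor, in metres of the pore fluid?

ψ = P/(ρg) = 675.9×1000 / (1180 × 9.81) = 58.39 m.
h = z + ψ = 47.90 + 58.39 = 106.29 m.

h ≈ 106.29 m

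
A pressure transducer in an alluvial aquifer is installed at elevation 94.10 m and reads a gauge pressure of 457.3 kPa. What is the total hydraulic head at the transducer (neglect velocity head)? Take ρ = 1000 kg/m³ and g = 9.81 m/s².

h ≈ 140.72 m

ψ = P/(ρg) = 457.3×1000 / (1000 × 9.81) = 46.62 m.
h = z + ψ = 94.10 + 46.62 = 140.72 m.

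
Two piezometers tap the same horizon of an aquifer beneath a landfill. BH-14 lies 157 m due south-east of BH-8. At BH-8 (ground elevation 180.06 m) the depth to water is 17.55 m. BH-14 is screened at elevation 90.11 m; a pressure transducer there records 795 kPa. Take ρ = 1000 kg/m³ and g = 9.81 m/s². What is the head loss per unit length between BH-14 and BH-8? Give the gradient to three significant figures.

i ≈ 0.0550 m/m

Total head at BH-8: h = 180.06 − 17.55 = 162.51 m.
Pressure head at BH-14: ψ = P/(ρg) = 795×1000 / (1000 × 9.81) = 81.04 m.
Total head at BH-14: h = z + ψ = 90.11 + 81.04 = 171.15 m.
Head difference: h(BH-8) − h(BH-14) = 162.51 − 171.15 = -8.64 m.
Hydraulic gradient: i = |Δh| / L = 8.64 / 157 = 0.0550.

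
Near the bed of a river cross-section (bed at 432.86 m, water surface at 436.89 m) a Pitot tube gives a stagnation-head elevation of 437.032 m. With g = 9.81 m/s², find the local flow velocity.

v ≈ 1.67 m/s

Near the bed, under hydrostatic conditions, the piezometric head (z + ψ) equals the free-surface elevation, 436.89 m.
Velocity head = total − piezometric = 437.032 − 436.89 = 0.142 m.
v = √(2g·h_v) = √(2 × 9.81 × 0.142) = 1.67 m/s.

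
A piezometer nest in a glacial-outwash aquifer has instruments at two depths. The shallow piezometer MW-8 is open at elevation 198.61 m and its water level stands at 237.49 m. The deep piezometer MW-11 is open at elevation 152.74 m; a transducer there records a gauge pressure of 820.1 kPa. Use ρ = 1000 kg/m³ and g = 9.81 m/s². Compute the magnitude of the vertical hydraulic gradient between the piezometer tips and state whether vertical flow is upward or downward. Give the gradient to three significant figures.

|i_v| ≈ 0.0251; vertical flow is downward

Total head at MW-8: h = 237.49 m (water level in the standpipe).
Pressure head at MW-11: ψ = P/(ρg) = 820.1×1000 / (1000 × 9.81) = 83.60 m.
Total head at MW-11: h = z + ψ = 152.74 + 83.60 = 236.34 m.
Δh = h(MW-8) − h(MW-11) = 237.49 − 236.34 = 1.15 m.
Vertical separation Δz = 198.61 − 152.74 = 45.87 m.
|i_v| = |Δh| / Δz = 1.15 / 45.87 = 0.0251.
Head is higher in the shallow piezometer, so vertical flow is downward (recharge condition).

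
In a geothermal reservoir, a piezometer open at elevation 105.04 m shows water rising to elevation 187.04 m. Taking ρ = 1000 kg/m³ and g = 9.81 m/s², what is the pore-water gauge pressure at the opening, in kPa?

P ≈ 804 kPa

Pressure head ψ = h − z = 187.04 − 105.04 = 82.00 m.
P = ρgψ = 1000 × 9.81 × 82.00 = 804420 Pa ≈ 804 kPa.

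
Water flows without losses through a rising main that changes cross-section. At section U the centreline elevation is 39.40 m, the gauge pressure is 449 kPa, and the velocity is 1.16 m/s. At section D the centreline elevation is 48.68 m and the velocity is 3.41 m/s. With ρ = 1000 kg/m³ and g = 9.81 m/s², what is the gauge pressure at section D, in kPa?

P₂ ≈ 353 kPa

Pressure head at U: ψ₁ = P₁/(ρg) = 449×1000 / (1000 × 9.81) = 45.77 m.
Velocity heads: v₁²/2g = 1.16²/19.62 = 0.069 m; v₂²/2g = 3.41²/19.62 = 0.593 m.
Total head H = z₁ + ψ₁ + v₁²/2g = 39.40 + 45.77 + 0.069 = 85.24 m.
ψ₂ = H − z₂ − v₂²/2g = 85.24 − 48.68 − 0.593 = 35.97 m.
P₂ = ρgψ₂ = 1000 × 9.81 × 35.97 ≈ 353 kPa.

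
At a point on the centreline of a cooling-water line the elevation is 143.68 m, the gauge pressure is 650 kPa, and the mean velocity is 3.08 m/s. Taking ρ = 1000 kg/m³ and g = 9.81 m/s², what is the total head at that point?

Pressure head ψ = P/(ρg) = 650×1000 / (1000 × 9.81) = 66.26 m.
Velocity head = v²/(2g) = 3.08² / (2 × 9.81) = 0.484 m.
h = z + ψ + v²/(2g) = 143.68 + 66.26 + 0.484 = 210.42 m.

h ≈ 210.42 m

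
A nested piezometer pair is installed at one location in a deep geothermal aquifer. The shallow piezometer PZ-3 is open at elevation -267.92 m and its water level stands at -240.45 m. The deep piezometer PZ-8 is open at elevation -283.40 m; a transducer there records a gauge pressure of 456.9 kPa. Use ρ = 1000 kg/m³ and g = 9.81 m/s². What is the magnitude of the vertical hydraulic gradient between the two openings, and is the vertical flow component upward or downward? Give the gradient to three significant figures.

Total head at PZ-3: h = -240.45 m (water level in the standpipe).
Pressure head at PZ-8: ψ = P/(ρg) = 456.9×1000 / (1000 × 9.81) = 46.57 m.
Total head at PZ-8: h = z + ψ = -283.40 + 46.57 = -236.83 m.
Δh = h(PZ-3) − h(PZ-8) = -240.45 − (-236.83) = -3.62 m.
Vertical separation Δz = -267.92 − (-283.40) = 15.48 m.
|i_v| = |Δh| / Δz = 3.62 / 15.48 = 0.234.
Head is higher in the deep piezometer, so vertical flow is upward (discharge condition).

|i_v| ≈ 0.234; vertical flow is upward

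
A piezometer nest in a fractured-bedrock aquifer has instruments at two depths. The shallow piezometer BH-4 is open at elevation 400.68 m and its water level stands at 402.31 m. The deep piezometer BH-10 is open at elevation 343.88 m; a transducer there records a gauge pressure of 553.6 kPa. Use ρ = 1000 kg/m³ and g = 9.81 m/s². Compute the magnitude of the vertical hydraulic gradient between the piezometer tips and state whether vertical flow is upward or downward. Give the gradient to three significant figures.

Total head at BH-4: h = 402.31 m (water level in the standpipe).
Pressure head at BH-10: ψ = P/(ρg) = 553.6×1000 / (1000 × 9.81) = 56.43 m.
Total head at BH-10: h = z + ψ = 343.88 + 56.43 = 400.31 m.
Δh = h(BH-4) − h(BH-10) = 402.31 − 400.31 = 2.00 m.
Vertical separation Δz = 400.68 − 343.88 = 56.80 m.
|i_v| = |Δh| / Δz = 2.00 / 56.80 = 0.0352.
Head is higher in the shallow piezometer, so vertical flow is downward (recharge condition).

|i_v| ≈ 0.0352; vertical flow is downward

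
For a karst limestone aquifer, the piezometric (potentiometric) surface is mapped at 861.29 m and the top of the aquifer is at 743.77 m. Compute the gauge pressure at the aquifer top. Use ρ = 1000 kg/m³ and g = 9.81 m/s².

P ≈ 1150 kPa

Pressure head at the aquifer top: ψ = h − z = 861.29 − 743.77 = 117.52 m.
P = ρgψ = 1000 × 9.81 × 117.52 = 1152871 Pa ≈ 1150 kPa.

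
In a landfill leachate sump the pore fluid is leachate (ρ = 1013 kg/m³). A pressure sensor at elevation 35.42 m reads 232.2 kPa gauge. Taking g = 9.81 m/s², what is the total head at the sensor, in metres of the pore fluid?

ψ = P/(ρg) = 232.2×1000 / (1013 × 9.81) = 23.37 m.
h = z + ψ = 35.42 + 23.37 = 58.79 m.

h ≈ 58.79 m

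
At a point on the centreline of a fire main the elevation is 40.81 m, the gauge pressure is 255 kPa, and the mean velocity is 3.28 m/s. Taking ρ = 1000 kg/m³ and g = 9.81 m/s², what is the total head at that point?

h ≈ 67.35 m

Pressure head ψ = P/(ρg) = 255×1000 / (1000 × 9.81) = 25.99 m.
Velocity head = v²/(2g) = 3.28² / (2 × 9.81) = 0.548 m.
h = z + ψ + v²/(2g) = 40.81 + 25.99 + 0.548 = 67.35 m.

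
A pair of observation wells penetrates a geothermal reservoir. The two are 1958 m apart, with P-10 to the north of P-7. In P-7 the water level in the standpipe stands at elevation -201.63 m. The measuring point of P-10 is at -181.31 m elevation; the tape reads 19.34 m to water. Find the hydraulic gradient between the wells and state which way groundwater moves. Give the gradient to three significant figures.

i ≈ 0.000501; groundwater flows toward the south

Total head at P-7: h = -201.63 m (water level in the piezometer is the total head).
Total head at P-10: h = -181.31 − 19.34 = -200.65 m.
Head difference: h(P-7) − h(P-10) = -201.63 − (-200.65) = -0.98 m.
Hydraulic gradient: i = |Δh| / L = 0.98 / 1958 = 0.000501.
Flow is from higher to lower head: from P-10 toward P-7, i.e. toward the south.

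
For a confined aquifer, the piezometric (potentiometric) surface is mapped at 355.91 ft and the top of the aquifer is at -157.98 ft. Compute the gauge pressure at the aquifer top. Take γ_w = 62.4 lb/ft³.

Pressure head at the aquifer top: ψ = h − z = 355.91 − (-157.98) = 513.89 ft.
P = γψ/144 = 62.4 × 513.89 / 144 = 223 psi.

P ≈ 223 psi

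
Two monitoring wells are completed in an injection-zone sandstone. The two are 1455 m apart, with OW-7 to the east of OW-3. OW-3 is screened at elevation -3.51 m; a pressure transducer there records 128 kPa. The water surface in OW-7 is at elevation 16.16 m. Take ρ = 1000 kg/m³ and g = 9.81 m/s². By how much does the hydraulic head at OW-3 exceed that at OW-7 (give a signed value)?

Pressure head at OW-3: ψ = P/(ρg) = 128×1000 / (1000 × 9.81) = 13.05 m.
Total head at OW-3: h = z + ψ = -3.51 + 13.05 = 9.54 m.
Total head at OW-7: h = 16.16 m (water level in the piezometer is the total head).
Head difference: h(OW-3) − h(OW-7) = 9.54 − 16.16 = -6.62 m.

Δh ≈ -6.62 m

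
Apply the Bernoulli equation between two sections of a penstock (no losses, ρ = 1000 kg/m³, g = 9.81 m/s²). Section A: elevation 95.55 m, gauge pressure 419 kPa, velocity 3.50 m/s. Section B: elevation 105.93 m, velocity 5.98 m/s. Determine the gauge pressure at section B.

P₂ ≈ 305 kPa

Pressure head at A: ψ₁ = P₁/(ρg) = 419×1000 / (1000 × 9.81) = 42.71 m.
Velocity heads: v₁²/2g = 3.50²/19.62 = 0.624 m; v₂²/2g = 5.98²/19.62 = 1.823 m.
Total head H = z₁ + ψ₁ + v₁²/2g = 95.55 + 42.71 + 0.624 = 138.88 m.
ψ₂ = H − z₂ − v₂²/2g = 138.88 − 105.93 − 1.823 = 31.13 m.
P₂ = ρgψ₂ = 1000 × 9.81 × 31.13 ≈ 305 kPa.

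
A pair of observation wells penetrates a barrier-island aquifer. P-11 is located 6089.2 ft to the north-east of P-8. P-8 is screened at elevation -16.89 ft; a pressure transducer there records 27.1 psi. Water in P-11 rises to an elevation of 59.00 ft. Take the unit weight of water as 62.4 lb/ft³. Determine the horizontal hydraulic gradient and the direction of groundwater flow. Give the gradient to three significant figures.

Pressure head at P-8: ψ = 144·P/γ = 144 × 27.1 / 62.4 = 62.54 ft.
Total head at P-8: h = z + ψ = -16.89 + 62.54 = 45.65 ft.
Total head at P-11: h = 59.00 ft (water level in the piezometer is the total head).
Head difference: h(P-8) − h(P-11) = 45.65 − 59.00 = -13.35 ft.
Hydraulic gradient: i = |Δh| / L = 13.35 / 6089.2 = 0.00219.
Flow is from higher to lower head: from P-11 toward P-8, i.e. toward the south-west.

i ≈ 0.00219; groundwater flows toward the south-west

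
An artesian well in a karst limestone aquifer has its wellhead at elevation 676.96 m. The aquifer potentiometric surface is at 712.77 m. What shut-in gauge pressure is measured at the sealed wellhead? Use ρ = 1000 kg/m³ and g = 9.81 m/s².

Head above the cap: Δh = 712.77 − 676.96 = 35.81 m.
P = ρgΔh = 1000 × 9.81 × 35.81 = 351296 Pa ≈ 351 kPa.

P ≈ 351 kPa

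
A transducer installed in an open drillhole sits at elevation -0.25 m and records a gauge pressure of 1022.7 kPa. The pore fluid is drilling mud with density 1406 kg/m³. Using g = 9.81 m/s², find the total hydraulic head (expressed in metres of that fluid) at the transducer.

ψ = P/(ρg) = 1022.7×1000 / (1406 × 9.81) = 74.15 m.
h = z + ψ = -0.25 + 74.15 = 73.90 m.

h ≈ 73.90 m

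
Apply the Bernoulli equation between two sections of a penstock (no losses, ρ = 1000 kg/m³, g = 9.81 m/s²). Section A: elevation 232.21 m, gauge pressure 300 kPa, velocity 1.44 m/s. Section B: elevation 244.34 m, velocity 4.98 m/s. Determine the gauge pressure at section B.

P₂ ≈ 170 kPa

Pressure head at A: ψ₁ = P₁/(ρg) = 300×1000 / (1000 × 9.81) = 30.58 m.
Velocity heads: v₁²/2g = 1.44²/19.62 = 0.106 m; v₂²/2g = 4.98²/19.62 = 1.264 m.
Total head H = z₁ + ψ₁ + v₁²/2g = 232.21 + 30.58 + 0.106 = 262.90 m.
ψ₂ = H − z₂ − v₂²/2g = 262.90 − 244.34 − 1.264 = 17.30 m.
P₂ = ρgψ₂ = 1000 × 9.81 × 17.30 ≈ 170 kPa.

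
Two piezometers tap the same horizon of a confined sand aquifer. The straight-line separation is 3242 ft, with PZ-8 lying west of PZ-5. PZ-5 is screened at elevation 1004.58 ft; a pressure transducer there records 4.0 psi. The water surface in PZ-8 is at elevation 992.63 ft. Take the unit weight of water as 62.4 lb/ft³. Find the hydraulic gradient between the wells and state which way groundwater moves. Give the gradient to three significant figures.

i ≈ 0.00653; groundwater flows toward the west

Pressure head at PZ-5: ψ = 144·P/γ = 144 × 4.0 / 62.4 = 9.23 ft.
Total head at PZ-5: h = z + ψ = 1004.58 + 9.23 = 1013.81 ft.
Total head at PZ-8: h = 992.63 ft (water level in the piezometer is the total head).
Head difference: h(PZ-5) − h(PZ-8) = 1013.81 − 992.63 = 21.18 ft.
Hydraulic gradient: i = |Δh| / L = 21.18 / 3242 = 0.00653.
Flow is from higher to lower head: from PZ-5 toward PZ-8, i.e. toward the west.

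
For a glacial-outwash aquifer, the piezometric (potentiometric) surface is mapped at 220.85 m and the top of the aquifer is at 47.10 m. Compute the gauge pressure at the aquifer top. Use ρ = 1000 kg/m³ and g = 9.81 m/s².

P ≈ 1700 kPa

Pressure head at the aquifer top: ψ = h − z = 220.85 − 47.10 = 173.75 m.
P = ρgψ = 1000 × 9.81 × 173.75 = 1704488 Pa ≈ 1700 kPa.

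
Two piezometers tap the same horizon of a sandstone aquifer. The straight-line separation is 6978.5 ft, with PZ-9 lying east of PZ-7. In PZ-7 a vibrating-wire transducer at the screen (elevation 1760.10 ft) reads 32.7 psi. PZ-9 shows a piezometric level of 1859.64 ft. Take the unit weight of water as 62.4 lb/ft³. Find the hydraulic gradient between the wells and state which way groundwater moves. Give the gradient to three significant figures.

i ≈ 0.00345; groundwater flows toward the west

Pressure head at PZ-7: ψ = 144·P/γ = 144 × 32.7 / 62.4 = 75.46 ft.
Total head at PZ-7: h = z + ψ = 1760.10 + 75.46 = 1835.56 ft.
Total head at PZ-9: h = 1859.64 ft (water level in the piezometer is the total head).
Head difference: h(PZ-7) − h(PZ-9) = 1835.56 − 1859.64 = -24.08 ft.
Hydraulic gradient: i = |Δh| / L = 24.08 / 6978.5 = 0.00345.
Flow is from higher to lower head: from PZ-9 toward PZ-7, i.e. toward the west.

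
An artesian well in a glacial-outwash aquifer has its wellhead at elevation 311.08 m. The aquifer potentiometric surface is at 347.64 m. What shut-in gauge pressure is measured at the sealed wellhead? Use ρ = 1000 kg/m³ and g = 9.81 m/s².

P ≈ 359 kPa

Head above the cap: Δh = 347.64 − 311.08 = 36.56 m.
P = ρgΔh = 1000 × 9.81 × 36.56 = 358654 Pa ≈ 359 kPa.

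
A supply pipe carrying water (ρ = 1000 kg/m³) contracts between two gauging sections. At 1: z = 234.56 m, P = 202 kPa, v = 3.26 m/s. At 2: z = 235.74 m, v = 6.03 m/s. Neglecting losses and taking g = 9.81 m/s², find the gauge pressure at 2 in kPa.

P₂ ≈ 178 kPa

Pressure head at 1: ψ₁ = P₁/(ρg) = 202×1000 / (1000 × 9.81) = 20.59 m.
Velocity heads: v₁²/2g = 3.26²/19.62 = 0.542 m; v₂²/2g = 6.03²/19.62 = 1.853 m.
Total head H = z₁ + ψ₁ + v₁²/2g = 234.56 + 20.59 + 0.542 = 255.69 m.
ψ₂ = H − z₂ − v₂²/2g = 255.69 − 235.74 − 1.853 = 18.10 m.
P₂ = ρgψ₂ = 1000 × 9.81 × 18.10 ≈ 178 kPa.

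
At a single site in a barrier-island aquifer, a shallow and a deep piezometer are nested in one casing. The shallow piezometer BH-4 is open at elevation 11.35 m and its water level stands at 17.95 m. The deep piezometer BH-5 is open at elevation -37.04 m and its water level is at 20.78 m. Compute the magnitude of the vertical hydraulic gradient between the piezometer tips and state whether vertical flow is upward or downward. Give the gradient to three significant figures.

|i_v| ≈ 0.0585; vertical flow is upward

Total head at BH-4: h = 17.95 m (water level in the standpipe).
Total head at BH-5: h = 20.78 m.
Δh = h(BH-4) − h(BH-5) = 17.95 − 20.78 = -2.83 m.
Vertical separation Δz = 11.35 − (-37.04) = 48.39 m.
|i_v| = |Δh| / Δz = 2.83 / 48.39 = 0.0585.
Head is higher in the deep piezometer, so vertical flow is upward (discharge condition).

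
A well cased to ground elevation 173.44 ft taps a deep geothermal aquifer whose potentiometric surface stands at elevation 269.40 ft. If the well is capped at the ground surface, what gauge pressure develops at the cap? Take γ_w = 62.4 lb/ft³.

P ≈ 41.6 psi

Head above the cap: Δh = 269.40 − 173.44 = 95.96 ft.
P = γΔh/144 = 62.4 × 95.96 / 144 = 41.6 psi.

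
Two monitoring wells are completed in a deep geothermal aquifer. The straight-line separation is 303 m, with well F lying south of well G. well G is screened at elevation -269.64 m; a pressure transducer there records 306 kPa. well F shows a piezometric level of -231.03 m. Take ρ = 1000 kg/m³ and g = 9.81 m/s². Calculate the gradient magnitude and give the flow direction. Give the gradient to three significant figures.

Pressure head at well G: ψ = P/(ρg) = 306×1000 / (1000 × 9.81) = 31.19 m.
Total head at well G: h = z + ψ = -269.64 + 31.19 = -238.45 m.
Total head at well F: h = -231.03 m (water level in the piezometer is the total head).
Head difference: h(well G) − h(well F) = -238.45 − (-231.03) = -7.42 m.
Hydraulic gradient: i = |Δh| / L = 7.42 / 303 = 0.0245.
Flow is from higher to lower head: from well F toward well G, i.e. toward the north.

i ≈ 0.0245; groundwater flows toward the north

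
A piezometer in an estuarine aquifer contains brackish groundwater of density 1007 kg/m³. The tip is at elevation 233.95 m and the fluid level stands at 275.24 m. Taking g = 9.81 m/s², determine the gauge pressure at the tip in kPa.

P ≈ 408 kPa

Pressure head ψ = h − z = 275.24 − 233.95 = 41.29 m.
P = ρgψ = 1007 × 9.81 × 41.29 = 407890 Pa ≈ 408 kPa.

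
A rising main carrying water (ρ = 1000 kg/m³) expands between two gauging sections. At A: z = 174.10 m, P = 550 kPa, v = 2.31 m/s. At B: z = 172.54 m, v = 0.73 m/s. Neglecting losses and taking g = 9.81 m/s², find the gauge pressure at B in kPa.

Pressure head at A: ψ₁ = P₁/(ρg) = 550×1000 / (1000 × 9.81) = 56.07 m.
Velocity heads: v₁²/2g = 2.31²/19.62 = 0.272 m; v₂²/2g = 0.73²/19.62 = 0.027 m.
Total head H = z₁ + ψ₁ + v₁²/2g = 174.10 + 56.07 + 0.272 = 230.44 m.
ψ₂ = H − z₂ − v₂²/2g = 230.44 − 172.54 − 0.027 = 57.87 m.
P₂ = ρgψ₂ = 1000 × 9.81 × 57.87 ≈ 568 kPa.

P₂ ≈ 568 kPa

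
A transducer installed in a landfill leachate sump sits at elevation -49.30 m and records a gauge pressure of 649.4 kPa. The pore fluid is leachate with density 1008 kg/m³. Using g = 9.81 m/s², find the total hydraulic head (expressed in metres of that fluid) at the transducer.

ψ = P/(ρg) = 649.4×1000 / (1008 × 9.81) = 65.67 m.
h = z + ψ = -49.30 + 65.67 = 16.37 m.

h ≈ 16.37 m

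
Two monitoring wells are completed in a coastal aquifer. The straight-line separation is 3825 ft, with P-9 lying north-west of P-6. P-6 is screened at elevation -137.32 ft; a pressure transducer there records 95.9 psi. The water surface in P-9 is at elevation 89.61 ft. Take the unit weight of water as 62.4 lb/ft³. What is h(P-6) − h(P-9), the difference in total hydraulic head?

Pressure head at P-6: ψ = 144·P/γ = 144 × 95.9 / 62.4 = 221.31 ft.
Total head at P-6: h = z + ψ = -137.32 + 221.31 = 83.99 ft.
Total head at P-9: h = 89.61 ft (water level in the piezometer is the total head).
Head difference: h(P-6) − h(P-9) = 83.99 − 89.61 = -5.62 ft.

Δh ≈ -5.62 ft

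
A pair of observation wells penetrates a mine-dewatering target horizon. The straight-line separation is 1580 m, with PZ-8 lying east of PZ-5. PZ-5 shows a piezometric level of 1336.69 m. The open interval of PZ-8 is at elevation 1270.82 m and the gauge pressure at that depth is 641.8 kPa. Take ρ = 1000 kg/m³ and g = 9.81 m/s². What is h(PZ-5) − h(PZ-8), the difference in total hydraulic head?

Δh ≈ 0.45 m

Total head at PZ-5: h = 1336.69 m (water level in the piezometer is the total head).
Pressure head at PZ-8: ψ = P/(ρg) = 641.8×1000 / (1000 × 9.81) = 65.42 m.
Total head at PZ-8: h = z + ψ = 1270.82 + 65.42 = 1336.24 m.
Head difference: h(PZ-5) − h(PZ-8) = 1336.69 − 1336.24 = 0.45 m.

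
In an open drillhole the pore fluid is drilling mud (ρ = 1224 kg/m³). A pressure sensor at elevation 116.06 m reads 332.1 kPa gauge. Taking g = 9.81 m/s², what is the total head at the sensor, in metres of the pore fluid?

h ≈ 143.72 m

ψ = P/(ρg) = 332.1×1000 / (1224 × 9.81) = 27.66 m.
h = z + ψ = 116.06 + 27.66 = 143.72 m.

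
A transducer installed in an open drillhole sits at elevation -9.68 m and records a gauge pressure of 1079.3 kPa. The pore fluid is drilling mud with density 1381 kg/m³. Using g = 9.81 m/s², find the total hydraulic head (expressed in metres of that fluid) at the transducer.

ψ = P/(ρg) = 1079.3×1000 / (1381 × 9.81) = 79.67 m.
h = z + ψ = -9.68 + 79.67 = 69.99 m.

h ≈ 69.99 m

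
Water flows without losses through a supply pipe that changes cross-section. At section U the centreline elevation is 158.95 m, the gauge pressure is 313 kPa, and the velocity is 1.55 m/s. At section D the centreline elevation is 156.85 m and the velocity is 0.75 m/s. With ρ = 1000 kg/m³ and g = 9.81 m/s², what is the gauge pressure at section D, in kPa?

Pressure head at U: ψ₁ = P₁/(ρg) = 313×1000 / (1000 × 9.81) = 31.91 m.
Velocity heads: v₁²/2g = 1.55²/19.62 = 0.122 m; v₂²/2g = 0.75²/19.62 = 0.029 m.
Total head H = z₁ + ψ₁ + v₁²/2g = 158.95 + 31.91 + 0.122 = 190.98 m.
ψ₂ = H − z₂ − v₂²/2g = 190.98 − 156.85 − 0.029 = 34.10 m.
P₂ = ρgψ₂ = 1000 × 9.81 × 34.10 ≈ 335 kPa.

P₂ ≈ 335 kPa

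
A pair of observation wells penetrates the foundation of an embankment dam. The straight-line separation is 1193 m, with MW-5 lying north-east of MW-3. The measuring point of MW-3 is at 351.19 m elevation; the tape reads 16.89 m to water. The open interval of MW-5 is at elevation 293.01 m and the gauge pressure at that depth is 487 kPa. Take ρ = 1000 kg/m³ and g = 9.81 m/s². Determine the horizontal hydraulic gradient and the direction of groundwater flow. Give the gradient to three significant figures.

i ≈ 0.00700; groundwater flows toward the south-west

Total head at MW-3: h = 351.19 − 16.89 = 334.30 m.
Pressure head at MW-5: ψ = P/(ρg) = 487×1000 / (1000 × 9.81) = 49.64 m.
Total head at MW-5: h = z + ψ = 293.01 + 49.64 = 342.65 m.
Head difference: h(MW-3) − h(MW-5) = 334.30 − 342.65 = -8.35 m.
Hydraulic gradient: i = |Δh| / L = 8.35 / 1193 = 0.00700.
Flow is from higher to lower head: from MW-5 toward MW-3, i.e. toward the south-west.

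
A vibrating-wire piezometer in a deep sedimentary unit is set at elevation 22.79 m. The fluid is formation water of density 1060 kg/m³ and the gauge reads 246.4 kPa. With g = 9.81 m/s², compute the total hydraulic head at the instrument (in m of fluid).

ψ = P/(ρg) = 246.4×1000 / (1060 × 9.81) = 23.70 m.
h = z + ψ = 22.79 + 23.70 = 46.49 m.

h ≈ 46.49 m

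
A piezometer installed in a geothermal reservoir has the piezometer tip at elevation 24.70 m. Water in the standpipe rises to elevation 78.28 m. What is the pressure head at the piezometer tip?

ψ ≈ 53.58 m

Total head h = 78.28 m (the water-surface elevation in the piezometer).
Pressure head ψ = h − z = 78.28 − 24.70 = 53.58 m.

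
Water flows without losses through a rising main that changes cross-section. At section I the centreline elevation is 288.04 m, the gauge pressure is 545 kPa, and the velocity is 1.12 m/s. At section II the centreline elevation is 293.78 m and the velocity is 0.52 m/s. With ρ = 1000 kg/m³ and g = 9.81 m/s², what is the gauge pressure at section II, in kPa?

P₂ ≈ 489 kPa

Pressure head at I: ψ₁ = P₁/(ρg) = 545×1000 / (1000 × 9.81) = 55.56 m.
Velocity heads: v₁²/2g = 1.12²/19.62 = 0.064 m; v₂²/2g = 0.52²/19.62 = 0.014 m.
Total head H = z₁ + ψ₁ + v₁²/2g = 288.04 + 55.56 + 0.064 = 343.66 m.
ψ₂ = H − z₂ − v₂²/2g = 343.66 − 293.78 − 0.014 = 49.87 m.
P₂ = ρgψ₂ = 1000 × 9.81 × 49.87 ≈ 489 kPa.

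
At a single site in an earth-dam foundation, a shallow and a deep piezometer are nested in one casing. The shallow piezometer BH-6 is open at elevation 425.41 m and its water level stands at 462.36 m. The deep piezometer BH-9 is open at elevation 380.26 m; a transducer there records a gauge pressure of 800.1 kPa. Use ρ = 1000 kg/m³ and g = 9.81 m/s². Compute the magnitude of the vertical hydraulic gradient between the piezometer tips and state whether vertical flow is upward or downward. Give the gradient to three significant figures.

Total head at BH-6: h = 462.36 m (water level in the standpipe).
Pressure head at BH-9: ψ = P/(ρg) = 800.1×1000 / (1000 × 9.81) = 81.56 m.
Total head at BH-9: h = z + ψ = 380.26 + 81.56 = 461.82 m.
Δh = h(BH-6) − h(BH-9) = 462.36 − 461.82 = 0.54 m.
Vertical separation Δz = 425.41 − 380.26 = 45.15 m.
|i_v| = |Δh| / Δz = 0.54 / 45.15 = 0.0120.
Head is higher in the shallow piezometer, so vertical flow is downward (recharge condition).

|i_v| ≈ 0.0120; vertical flow is downward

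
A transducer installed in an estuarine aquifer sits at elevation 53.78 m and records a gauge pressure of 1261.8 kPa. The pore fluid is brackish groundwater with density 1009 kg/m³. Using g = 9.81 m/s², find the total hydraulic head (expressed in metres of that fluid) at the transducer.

h ≈ 181.26 m

ψ = P/(ρg) = 1261.8×1000 / (1009 × 9.81) = 127.48 m.
h = z + ψ = 53.78 + 127.48 = 181.26 m.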